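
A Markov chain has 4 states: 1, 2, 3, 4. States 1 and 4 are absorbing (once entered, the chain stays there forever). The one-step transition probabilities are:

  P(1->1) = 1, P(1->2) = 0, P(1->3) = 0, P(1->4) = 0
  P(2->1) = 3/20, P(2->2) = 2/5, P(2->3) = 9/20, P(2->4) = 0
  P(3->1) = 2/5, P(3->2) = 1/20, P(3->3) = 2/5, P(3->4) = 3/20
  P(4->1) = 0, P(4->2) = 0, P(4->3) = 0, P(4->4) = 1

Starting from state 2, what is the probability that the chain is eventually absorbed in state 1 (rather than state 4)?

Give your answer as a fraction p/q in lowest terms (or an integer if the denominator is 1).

Let a_i = P(absorbed in 1 | start in state i).
Boundary conditions: a_1 = 1, a_4 = 0.
For each transient state i, a_i = sum_j P(i->j) * a_j:
  a_2 = 3/20*a_1 + 2/5*a_2 + 9/20*a_3 + 0*a_4
  a_3 = 2/5*a_1 + 1/20*a_2 + 2/5*a_3 + 3/20*a_4

Substituting a_1 = 1 and a_4 = 0, rearrange to (I - Q) a = r where r[i] = P(i -> 1):
  [3/5, -9/20] . (a_2, a_3) = 3/20
  [-1/20, 3/5] . (a_2, a_3) = 2/5

Solving yields:
  a_2 = 4/5
  a_3 = 11/15

Starting state is 2, so the absorption probability is a_2 = 4/5.

Answer: 4/5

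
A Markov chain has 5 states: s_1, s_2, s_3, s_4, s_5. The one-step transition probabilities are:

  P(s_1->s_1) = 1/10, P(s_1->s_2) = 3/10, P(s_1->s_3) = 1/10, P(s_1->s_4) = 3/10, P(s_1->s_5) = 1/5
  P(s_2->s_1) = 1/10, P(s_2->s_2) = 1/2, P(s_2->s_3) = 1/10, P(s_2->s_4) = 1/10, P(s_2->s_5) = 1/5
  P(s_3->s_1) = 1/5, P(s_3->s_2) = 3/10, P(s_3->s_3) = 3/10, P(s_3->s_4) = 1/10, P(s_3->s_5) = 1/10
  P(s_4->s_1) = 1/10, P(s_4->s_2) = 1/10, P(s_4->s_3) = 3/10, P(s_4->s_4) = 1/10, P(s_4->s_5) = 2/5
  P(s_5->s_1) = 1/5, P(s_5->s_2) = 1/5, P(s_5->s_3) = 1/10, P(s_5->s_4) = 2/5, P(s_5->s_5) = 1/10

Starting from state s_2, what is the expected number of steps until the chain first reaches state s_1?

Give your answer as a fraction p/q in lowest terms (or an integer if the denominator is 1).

Let h_i = expected steps to first reach s_1 from state i.
Boundary: h_s_1 = 0.
First-step equations for the other states:
  h_s_2 = 1 + 1/10*h_s_1 + 1/2*h_s_2 + 1/10*h_s_3 + 1/10*h_s_4 + 1/5*h_s_5
  h_s_3 = 1 + 1/5*h_s_1 + 3/10*h_s_2 + 3/10*h_s_3 + 1/10*h_s_4 + 1/10*h_s_5
  h_s_4 = 1 + 1/10*h_s_1 + 1/10*h_s_2 + 3/10*h_s_3 + 1/10*h_s_4 + 2/5*h_s_5
  h_s_5 = 1 + 1/5*h_s_1 + 1/5*h_s_2 + 1/10*h_s_3 + 2/5*h_s_4 + 1/10*h_s_5

Substituting h_s_1 = 0 and rearranging gives the linear system (I - Q) h = 1:
  [1/2, -1/10, -1/10, -1/5] . (h_s_2, h_s_3, h_s_4, h_s_5) = 1
  [-3/10, 7/10, -1/10, -1/10] . (h_s_2, h_s_3, h_s_4, h_s_5) = 1
  [-1/10, -3/10, 9/10, -2/5] . (h_s_2, h_s_3, h_s_4, h_s_5) = 1
  [-1/5, -1/10, -2/5, 9/10] . (h_s_2, h_s_3, h_s_4, h_s_5) = 1

Solving yields:
  h_s_2 = 419/57
  h_s_3 = 124/19
  h_s_4 = 401/57
  h_s_5 = 376/57

Starting state is s_2, so the expected hitting time is h_s_2 = 419/57.

Answer: 419/57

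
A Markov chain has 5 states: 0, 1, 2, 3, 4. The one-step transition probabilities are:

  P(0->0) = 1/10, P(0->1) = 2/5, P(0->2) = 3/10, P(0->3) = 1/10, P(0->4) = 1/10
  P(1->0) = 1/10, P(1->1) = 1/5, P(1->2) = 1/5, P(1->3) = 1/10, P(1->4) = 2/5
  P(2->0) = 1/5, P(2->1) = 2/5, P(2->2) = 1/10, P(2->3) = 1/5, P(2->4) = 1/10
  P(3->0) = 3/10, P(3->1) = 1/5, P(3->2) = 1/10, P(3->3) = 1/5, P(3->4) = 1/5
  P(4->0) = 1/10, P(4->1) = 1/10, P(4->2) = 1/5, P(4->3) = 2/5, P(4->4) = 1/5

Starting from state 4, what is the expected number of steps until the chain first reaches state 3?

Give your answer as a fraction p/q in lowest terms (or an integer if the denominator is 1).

Let h_i = expected steps to first reach 3 from state i.
Boundary: h_3 = 0.
First-step equations for the other states:
  h_0 = 1 + 1/10*h_0 + 2/5*h_1 + 3/10*h_2 + 1/10*h_3 + 1/10*h_4
  h_1 = 1 + 1/10*h_0 + 1/5*h_1 + 1/5*h_2 + 1/10*h_3 + 2/5*h_4
  h_2 = 1 + 1/5*h_0 + 2/5*h_1 + 1/10*h_2 + 1/5*h_3 + 1/10*h_4
  h_4 = 1 + 1/10*h_0 + 1/10*h_1 + 1/5*h_2 + 2/5*h_3 + 1/5*h_4

Substituting h_3 = 0 and rearranging gives the linear system (I - Q) h = 1:
  [9/10, -2/5, -3/10, -1/10] . (h_0, h_1, h_2, h_4) = 1
  [-1/10, 4/5, -1/5, -2/5] . (h_0, h_1, h_2, h_4) = 1
  [-1/5, -2/5, 9/10, -1/10] . (h_0, h_1, h_2, h_4) = 1
  [-1/10, -1/10, -1/5, 4/5] . (h_0, h_1, h_2, h_4) = 1

Solving yields:
  h_0 = 2340/427
  h_1 = 2180/427
  h_2 = 2145/427
  h_4 = 1635/427

Starting state is 4, so the expected hitting time is h_4 = 1635/427.

Answer: 1635/427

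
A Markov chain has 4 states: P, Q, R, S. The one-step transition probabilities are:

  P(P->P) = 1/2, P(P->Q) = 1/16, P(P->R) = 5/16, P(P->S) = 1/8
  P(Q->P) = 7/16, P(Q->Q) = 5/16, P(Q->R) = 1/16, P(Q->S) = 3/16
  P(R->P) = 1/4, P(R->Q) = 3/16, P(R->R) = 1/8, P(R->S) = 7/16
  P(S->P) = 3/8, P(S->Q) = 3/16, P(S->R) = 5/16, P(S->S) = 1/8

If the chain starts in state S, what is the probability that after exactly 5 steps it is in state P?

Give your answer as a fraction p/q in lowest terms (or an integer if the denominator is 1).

Answer: 213375/524288

Derivation:
Computing P^5 by repeated multiplication:
P^1 =
  P: [1/2, 1/16, 5/16, 1/8]
  Q: [7/16, 5/16, 1/16, 3/16]
  R: [1/4, 3/16, 1/8, 7/16]
  S: [3/8, 3/16, 5/16, 1/8]
P^2 =
  P: [103/256, 17/128, 61/256, 29/128]
  Q: [113/256, 11/64, 57/256, 21/128]
  R: [103/256, 23/128, 31/128, 45/256]
  S: [101/256, 21/128, 53/256, 15/64]
P^3 =
  P: [827/2048, 315/2048, 961/4096, 851/4096]
  Q: [423/1024, 315/2048, 933/4096, 841/4096]
  R: [13/32, 327/2048, 455/2048, 217/1024]
  S: [837/2048, 325/2048, 953/4096, 819/4096]
P^4 =
  P: [831/2048, 5/32, 15077/65536, 13627/65536]
  Q: [6681/16384, 2541/16384, 15161/65536, 13487/65536]
  R: [13369/32768, 2567/16384, 7567/32768, 3349/16384]
  S: [6667/16384, 5/32, 15021/65536, 13607/65536]
P^5 =
  P: [213243/524288, 2561/16384, 241489/1048576, 216697/1048576]
  Q: [213253/524288, 5109/32768, 241541/1048576, 217041/1048576]
  R: [106673/262144, 40917/262144, 120603/524288, 108505/524288]
  S: [213375/524288, 20469/131072, 241657/1048576, 216417/1048576]

(P^5)[S -> P] = 213375/524288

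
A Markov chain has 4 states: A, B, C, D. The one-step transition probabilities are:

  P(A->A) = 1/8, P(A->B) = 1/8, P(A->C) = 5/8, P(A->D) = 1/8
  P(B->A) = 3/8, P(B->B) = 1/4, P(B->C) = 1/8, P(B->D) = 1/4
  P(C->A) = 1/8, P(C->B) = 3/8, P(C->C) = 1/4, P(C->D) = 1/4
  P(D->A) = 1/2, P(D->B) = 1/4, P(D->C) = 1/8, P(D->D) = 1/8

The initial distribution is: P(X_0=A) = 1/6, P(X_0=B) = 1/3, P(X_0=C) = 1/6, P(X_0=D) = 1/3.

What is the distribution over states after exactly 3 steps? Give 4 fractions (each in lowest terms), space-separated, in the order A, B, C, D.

Answer: 779/3072 33/128 301/1024 299/1536

Derivation:
Propagating the distribution step by step (d_{t+1} = d_t * P):
d_0 = (A=1/6, B=1/3, C=1/6, D=1/3)
  d_1[A] = 1/6*1/8 + 1/3*3/8 + 1/6*1/8 + 1/3*1/2 = 1/3
  d_1[B] = 1/6*1/8 + 1/3*1/4 + 1/6*3/8 + 1/3*1/4 = 1/4
  d_1[C] = 1/6*5/8 + 1/3*1/8 + 1/6*1/4 + 1/3*1/8 = 11/48
  d_1[D] = 1/6*1/8 + 1/3*1/4 + 1/6*1/4 + 1/3*1/8 = 3/16
d_1 = (A=1/3, B=1/4, C=11/48, D=3/16)
  d_2[A] = 1/3*1/8 + 1/4*3/8 + 11/48*1/8 + 3/16*1/2 = 33/128
  d_2[B] = 1/3*1/8 + 1/4*1/4 + 11/48*3/8 + 3/16*1/4 = 91/384
  d_2[C] = 1/3*5/8 + 1/4*1/8 + 11/48*1/4 + 3/16*1/8 = 41/128
  d_2[D] = 1/3*1/8 + 1/4*1/4 + 11/48*1/4 + 3/16*1/8 = 71/384
d_2 = (A=33/128, B=91/384, C=41/128, D=71/384)
  d_3[A] = 33/128*1/8 + 91/384*3/8 + 41/128*1/8 + 71/384*1/2 = 779/3072
  d_3[B] = 33/128*1/8 + 91/384*1/4 + 41/128*3/8 + 71/384*1/4 = 33/128
  d_3[C] = 33/128*5/8 + 91/384*1/8 + 41/128*1/4 + 71/384*1/8 = 301/1024
  d_3[D] = 33/128*1/8 + 91/384*1/4 + 41/128*1/4 + 71/384*1/8 = 299/1536
d_3 = (A=779/3072, B=33/128, C=301/1024, D=299/1536)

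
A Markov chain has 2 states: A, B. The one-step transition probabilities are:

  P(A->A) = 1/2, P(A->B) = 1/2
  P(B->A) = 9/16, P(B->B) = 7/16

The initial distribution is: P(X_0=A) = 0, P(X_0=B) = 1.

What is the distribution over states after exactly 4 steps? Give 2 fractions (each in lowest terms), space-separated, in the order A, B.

Answer: 34695/65536 30841/65536

Derivation:
Propagating the distribution step by step (d_{t+1} = d_t * P):
d_0 = (A=0, B=1)
  d_1[A] = 0*1/2 + 1*9/16 = 9/16
  d_1[B] = 0*1/2 + 1*7/16 = 7/16
d_1 = (A=9/16, B=7/16)
  d_2[A] = 9/16*1/2 + 7/16*9/16 = 135/256
  d_2[B] = 9/16*1/2 + 7/16*7/16 = 121/256
d_2 = (A=135/256, B=121/256)
  d_3[A] = 135/256*1/2 + 121/256*9/16 = 2169/4096
  d_3[B] = 135/256*1/2 + 121/256*7/16 = 1927/4096
d_3 = (A=2169/4096, B=1927/4096)
  d_4[A] = 2169/4096*1/2 + 1927/4096*9/16 = 34695/65536
  d_4[B] = 2169/4096*1/2 + 1927/4096*7/16 = 30841/65536
d_4 = (A=34695/65536, B=30841/65536)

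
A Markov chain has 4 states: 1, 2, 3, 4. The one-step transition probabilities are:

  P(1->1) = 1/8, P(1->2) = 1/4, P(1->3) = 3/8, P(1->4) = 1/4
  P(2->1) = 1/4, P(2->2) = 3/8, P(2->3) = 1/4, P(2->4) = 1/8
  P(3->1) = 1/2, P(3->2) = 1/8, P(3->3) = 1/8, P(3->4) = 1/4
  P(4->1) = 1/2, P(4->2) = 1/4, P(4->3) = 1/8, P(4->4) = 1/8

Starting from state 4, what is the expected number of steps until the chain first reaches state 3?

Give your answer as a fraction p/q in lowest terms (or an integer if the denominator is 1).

Let h_i = expected steps to first reach 3 from state i.
Boundary: h_3 = 0.
First-step equations for the other states:
  h_1 = 1 + 1/8*h_1 + 1/4*h_2 + 3/8*h_3 + 1/4*h_4
  h_2 = 1 + 1/4*h_1 + 3/8*h_2 + 1/4*h_3 + 1/8*h_4
  h_4 = 1 + 1/2*h_1 + 1/4*h_2 + 1/8*h_3 + 1/8*h_4

Substituting h_3 = 0 and rearranging gives the linear system (I - Q) h = 1:
  [7/8, -1/4, -1/4] . (h_1, h_2, h_4) = 1
  [-1/4, 5/8, -1/8] . (h_1, h_2, h_4) = 1
  [-1/2, -1/4, 7/8] . (h_1, h_2, h_4) = 1

Solving yields:
  h_1 = 24/7
  h_2 = 80/21
  h_4 = 88/21

Starting state is 4, so the expected hitting time is h_4 = 88/21.

Answer: 88/21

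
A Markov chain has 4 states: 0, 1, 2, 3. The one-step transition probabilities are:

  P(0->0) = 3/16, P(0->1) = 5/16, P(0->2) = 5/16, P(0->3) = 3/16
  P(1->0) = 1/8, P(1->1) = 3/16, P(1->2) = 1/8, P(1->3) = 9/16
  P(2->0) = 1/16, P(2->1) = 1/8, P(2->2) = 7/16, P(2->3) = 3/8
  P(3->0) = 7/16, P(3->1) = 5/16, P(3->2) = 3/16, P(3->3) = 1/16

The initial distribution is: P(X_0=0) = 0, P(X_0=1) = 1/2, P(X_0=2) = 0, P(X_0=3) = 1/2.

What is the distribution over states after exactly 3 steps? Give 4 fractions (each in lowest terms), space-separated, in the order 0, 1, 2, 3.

Propagating the distribution step by step (d_{t+1} = d_t * P):
d_0 = (0=0, 1=1/2, 2=0, 3=1/2)
  d_1[0] = 0*3/16 + 1/2*1/8 + 0*1/16 + 1/2*7/16 = 9/32
  d_1[1] = 0*5/16 + 1/2*3/16 + 0*1/8 + 1/2*5/16 = 1/4
  d_1[2] = 0*5/16 + 1/2*1/8 + 0*7/16 + 1/2*3/16 = 5/32
  d_1[3] = 0*3/16 + 1/2*9/16 + 0*3/8 + 1/2*1/16 = 5/16
d_1 = (0=9/32, 1=1/4, 2=5/32, 3=5/16)
  d_2[0] = 9/32*3/16 + 1/4*1/8 + 5/32*1/16 + 5/16*7/16 = 59/256
  d_2[1] = 9/32*5/16 + 1/4*3/16 + 5/32*1/8 + 5/16*5/16 = 129/512
  d_2[2] = 9/32*5/16 + 1/4*1/8 + 5/32*7/16 + 5/16*3/16 = 63/256
  d_2[3] = 9/32*3/16 + 1/4*9/16 + 5/32*3/8 + 5/16*1/16 = 139/512
d_2 = (0=59/256, 1=129/512, 2=63/256, 3=139/512)
  d_3[0] = 59/256*3/16 + 129/512*1/8 + 63/256*1/16 + 139/512*7/16 = 1711/8192
  d_3[1] = 59/256*5/16 + 129/512*3/16 + 63/256*1/8 + 139/512*5/16 = 481/2048
  d_3[2] = 59/256*5/16 + 129/512*1/8 + 63/256*7/16 + 139/512*3/16 = 2147/8192
  d_3[3] = 59/256*3/16 + 129/512*9/16 + 63/256*3/8 + 139/512*1/16 = 1205/4096
d_3 = (0=1711/8192, 1=481/2048, 2=2147/8192, 3=1205/4096)

Answer: 1711/8192 481/2048 2147/8192 1205/4096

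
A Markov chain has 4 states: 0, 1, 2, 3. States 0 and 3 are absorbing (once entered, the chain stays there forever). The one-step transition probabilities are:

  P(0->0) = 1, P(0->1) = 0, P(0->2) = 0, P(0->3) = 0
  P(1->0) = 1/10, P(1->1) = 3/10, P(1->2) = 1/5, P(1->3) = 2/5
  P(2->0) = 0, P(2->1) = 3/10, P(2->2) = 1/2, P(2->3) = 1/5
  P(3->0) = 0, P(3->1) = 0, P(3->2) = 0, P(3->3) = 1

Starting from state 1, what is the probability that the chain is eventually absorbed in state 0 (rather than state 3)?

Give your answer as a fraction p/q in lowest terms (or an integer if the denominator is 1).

Let a_i = P(absorbed in 0 | start in state i).
Boundary conditions: a_0 = 1, a_3 = 0.
For each transient state i, a_i = sum_j P(i->j) * a_j:
  a_1 = 1/10*a_0 + 3/10*a_1 + 1/5*a_2 + 2/5*a_3
  a_2 = 0*a_0 + 3/10*a_1 + 1/2*a_2 + 1/5*a_3

Substituting a_0 = 1 and a_3 = 0, rearrange to (I - Q) a = r where r[i] = P(i -> 0):
  [7/10, -1/5] . (a_1, a_2) = 1/10
  [-3/10, 1/2] . (a_1, a_2) = 0

Solving yields:
  a_1 = 5/29
  a_2 = 3/29

Starting state is 1, so the absorption probability is a_1 = 5/29.

Answer: 5/29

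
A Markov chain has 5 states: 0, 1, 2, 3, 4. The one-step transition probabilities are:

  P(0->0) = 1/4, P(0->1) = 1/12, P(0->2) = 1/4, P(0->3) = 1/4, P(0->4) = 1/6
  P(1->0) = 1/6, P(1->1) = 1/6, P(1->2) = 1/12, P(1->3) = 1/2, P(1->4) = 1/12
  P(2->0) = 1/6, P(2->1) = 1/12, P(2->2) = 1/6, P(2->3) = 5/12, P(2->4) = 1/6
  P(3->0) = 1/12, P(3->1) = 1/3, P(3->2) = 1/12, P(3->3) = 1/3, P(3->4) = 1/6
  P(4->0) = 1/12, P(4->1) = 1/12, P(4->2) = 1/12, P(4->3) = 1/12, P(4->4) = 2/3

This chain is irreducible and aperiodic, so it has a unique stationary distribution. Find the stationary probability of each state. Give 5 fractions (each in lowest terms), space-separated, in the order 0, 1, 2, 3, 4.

Answer: 64/499 84/499 57/499 425/1497 457/1497

Derivation:
The stationary distribution satisfies pi = pi * P, i.e.:
  pi_0 = 1/4*pi_0 + 1/6*pi_1 + 1/6*pi_2 + 1/12*pi_3 + 1/12*pi_4
  pi_1 = 1/12*pi_0 + 1/6*pi_1 + 1/12*pi_2 + 1/3*pi_3 + 1/12*pi_4
  pi_2 = 1/4*pi_0 + 1/12*pi_1 + 1/6*pi_2 + 1/12*pi_3 + 1/12*pi_4
  pi_3 = 1/4*pi_0 + 1/2*pi_1 + 5/12*pi_2 + 1/3*pi_3 + 1/12*pi_4
  pi_4 = 1/6*pi_0 + 1/12*pi_1 + 1/6*pi_2 + 1/6*pi_3 + 2/3*pi_4
with normalization: pi_0 + pi_1 + pi_2 + pi_3 + pi_4 = 1.

Using the first 4 balance equations plus normalization, the linear system A*pi = b is:
  [-3/4, 1/6, 1/6, 1/12, 1/12] . pi = 0
  [1/12, -5/6, 1/12, 1/3, 1/12] . pi = 0
  [1/4, 1/12, -5/6, 1/12, 1/12] . pi = 0
  [1/4, 1/2, 5/12, -2/3, 1/12] . pi = 0
  [1, 1, 1, 1, 1] . pi = 1

Solving yields:
  pi_0 = 64/499
  pi_1 = 84/499
  pi_2 = 57/499
  pi_3 = 425/1497
  pi_4 = 457/1497

Verification (pi * P):
  64/499*1/4 + 84/499*1/6 + 57/499*1/6 + 425/1497*1/12 + 457/1497*1/12 = 64/499 = pi_0  (ok)
  64/499*1/12 + 84/499*1/6 + 57/499*1/12 + 425/1497*1/3 + 457/1497*1/12 = 84/499 = pi_1  (ok)
  64/499*1/4 + 84/499*1/12 + 57/499*1/6 + 425/1497*1/12 + 457/1497*1/12 = 57/499 = pi_2  (ok)
  64/499*1/4 + 84/499*1/2 + 57/499*5/12 + 425/1497*1/3 + 457/1497*1/12 = 425/1497 = pi_3  (ok)
  64/499*1/6 + 84/499*1/12 + 57/499*1/6 + 425/1497*1/6 + 457/1497*2/3 = 457/1497 = pi_4  (ok)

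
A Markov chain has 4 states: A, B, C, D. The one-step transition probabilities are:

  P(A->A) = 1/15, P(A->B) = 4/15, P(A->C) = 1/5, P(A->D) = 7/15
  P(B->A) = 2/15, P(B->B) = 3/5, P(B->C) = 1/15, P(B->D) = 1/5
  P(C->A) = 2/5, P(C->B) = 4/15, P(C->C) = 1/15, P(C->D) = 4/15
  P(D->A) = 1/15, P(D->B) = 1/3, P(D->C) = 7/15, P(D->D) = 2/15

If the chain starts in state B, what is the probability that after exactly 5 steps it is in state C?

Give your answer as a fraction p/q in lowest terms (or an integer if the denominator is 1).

Computing P^5 by repeated multiplication:
P^1 =
  A: [1/15, 4/15, 1/5, 7/15]
  B: [2/15, 3/5, 1/15, 1/5]
  C: [2/5, 4/15, 1/15, 4/15]
  D: [1/15, 1/3, 7/15, 2/15]
P^2 =
  A: [34/225, 29/75, 59/225, 1/5]
  B: [29/225, 12/25, 37/225, 17/75]
  C: [8/75, 28/75, 17/75, 22/75]
  D: [11/45, 29/75, 29/225, 6/25]
P^3 =
  A: [607/3375, 92/225, 563/3375, 11/45]
  B: [518/3375, 497/1125, 589/3375, 259/1125]
  C: [188/1125, 154/375, 223/1125, 28/125]
  D: [457/3375, 463/1125, 659/3375, 58/225]
P^4 =
  A: [1514/10125, 283/675, 9539/50625, 4097/16875]
  B: [7811/50625, 7244/16875, 9073/50625, 4003/16875]
  C: [2702/16875, 2354/5625, 3013/16875, 1366/5625]
  D: [8059/50625, 1421/3375, 9509/50625, 3914/16875]
P^5 =
  A: [23909/151875, 106972/253125, 139511/759375, 59801/253125]
  B: [117722/759375, 107723/253125, 138301/759375, 60061/253125]
  C: [39002/253125, 35636/84375, 46867/253125, 20116/84375]
  D: [23897/151875, 106939/253125, 27439/151875, 60626/253125]

(P^5)[B -> C] = 138301/759375

Answer: 138301/759375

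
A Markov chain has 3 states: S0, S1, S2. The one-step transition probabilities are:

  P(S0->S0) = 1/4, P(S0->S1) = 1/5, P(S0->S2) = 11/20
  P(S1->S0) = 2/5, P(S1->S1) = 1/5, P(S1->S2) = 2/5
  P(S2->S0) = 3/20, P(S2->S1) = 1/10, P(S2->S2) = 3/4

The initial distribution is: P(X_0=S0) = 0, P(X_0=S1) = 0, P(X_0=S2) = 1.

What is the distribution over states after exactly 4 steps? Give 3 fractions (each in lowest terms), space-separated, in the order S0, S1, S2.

Propagating the distribution step by step (d_{t+1} = d_t * P):
d_0 = (S0=0, S1=0, S2=1)
  d_1[S0] = 0*1/4 + 0*2/5 + 1*3/20 = 3/20
  d_1[S1] = 0*1/5 + 0*1/5 + 1*1/10 = 1/10
  d_1[S2] = 0*11/20 + 0*2/5 + 1*3/4 = 3/4
d_1 = (S0=3/20, S1=1/10, S2=3/4)
  d_2[S0] = 3/20*1/4 + 1/10*2/5 + 3/4*3/20 = 19/100
  d_2[S1] = 3/20*1/5 + 1/10*1/5 + 3/4*1/10 = 1/8
  d_2[S2] = 3/20*11/20 + 1/10*2/5 + 3/4*3/4 = 137/200
d_2 = (S0=19/100, S1=1/8, S2=137/200)
  d_3[S0] = 19/100*1/4 + 1/8*2/5 + 137/200*3/20 = 801/4000
  d_3[S1] = 19/100*1/5 + 1/8*1/5 + 137/200*1/10 = 263/2000
  d_3[S2] = 19/100*11/20 + 1/8*2/5 + 137/200*3/4 = 2673/4000
d_3 = (S0=801/4000, S1=263/2000, S2=2673/4000)
  d_4[S0] = 801/4000*1/4 + 263/2000*2/5 + 2673/4000*3/20 = 2029/10000
  d_4[S1] = 801/4000*1/5 + 263/2000*1/5 + 2673/4000*1/10 = 5327/40000
  d_4[S2] = 801/4000*11/20 + 263/2000*2/5 + 2673/4000*3/4 = 26557/40000
d_4 = (S0=2029/10000, S1=5327/40000, S2=26557/40000)

Answer: 2029/10000 5327/40000 26557/40000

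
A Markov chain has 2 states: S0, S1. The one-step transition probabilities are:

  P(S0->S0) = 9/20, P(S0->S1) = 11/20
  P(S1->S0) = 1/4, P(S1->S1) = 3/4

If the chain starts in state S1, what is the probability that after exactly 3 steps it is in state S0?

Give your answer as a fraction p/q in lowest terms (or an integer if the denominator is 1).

Computing P^3 by repeated multiplication:
P^1 =
  S0: [9/20, 11/20]
  S1: [1/4, 3/4]
P^2 =
  S0: [17/50, 33/50]
  S1: [3/10, 7/10]
P^3 =
  S0: [159/500, 341/500]
  S1: [31/100, 69/100]

(P^3)[S1 -> S0] = 31/100

Answer: 31/100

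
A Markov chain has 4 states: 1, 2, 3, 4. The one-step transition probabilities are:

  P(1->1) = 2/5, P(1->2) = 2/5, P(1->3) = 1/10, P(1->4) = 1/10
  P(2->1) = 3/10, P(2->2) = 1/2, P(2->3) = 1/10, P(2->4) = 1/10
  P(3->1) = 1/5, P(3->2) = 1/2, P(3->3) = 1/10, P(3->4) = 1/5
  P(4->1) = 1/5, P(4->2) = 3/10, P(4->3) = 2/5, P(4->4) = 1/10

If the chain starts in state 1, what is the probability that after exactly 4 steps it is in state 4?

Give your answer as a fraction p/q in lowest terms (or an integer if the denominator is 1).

Answer: 1133/10000

Derivation:
Computing P^4 by repeated multiplication:
P^1 =
  1: [2/5, 2/5, 1/10, 1/10]
  2: [3/10, 1/2, 1/10, 1/10]
  3: [1/5, 1/2, 1/10, 1/5]
  4: [1/5, 3/10, 2/5, 1/10]
P^2 =
  1: [8/25, 11/25, 13/100, 11/100]
  2: [31/100, 9/20, 13/100, 11/100]
  3: [29/100, 11/25, 4/25, 11/100]
  4: [27/100, 23/50, 13/100, 7/50]
P^3 =
  1: [77/250, 223/500, 133/1000, 113/1000]
  2: [307/1000, 447/1000, 133/1000, 113/1000]
  3: [151/500, 449/1000, 133/1000, 29/250]
  4: [3/10, 89/200, 71/500, 113/1000]
P^4 =
  1: [1531/5000, 2233/5000, 1339/10000, 1133/10000]
  2: [3061/10000, 4467/10000, 1339/10000, 1133/10000]
  3: [3053/10000, 2233/5000, 337/2500, 1133/10000]
  4: [609/2000, 2237/5000, 1339/10000, 571/5000]

(P^4)[1 -> 4] = 1133/10000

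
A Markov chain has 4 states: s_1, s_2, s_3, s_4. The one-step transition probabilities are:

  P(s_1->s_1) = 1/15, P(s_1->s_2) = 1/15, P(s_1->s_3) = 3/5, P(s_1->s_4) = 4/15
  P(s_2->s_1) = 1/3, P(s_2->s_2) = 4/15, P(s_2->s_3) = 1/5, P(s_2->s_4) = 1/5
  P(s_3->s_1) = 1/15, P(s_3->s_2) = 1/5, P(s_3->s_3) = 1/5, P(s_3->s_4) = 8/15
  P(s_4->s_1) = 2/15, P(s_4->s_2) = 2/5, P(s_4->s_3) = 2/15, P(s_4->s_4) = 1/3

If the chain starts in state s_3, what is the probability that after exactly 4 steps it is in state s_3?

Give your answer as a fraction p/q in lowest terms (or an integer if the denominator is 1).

Answer: 12538/50625

Derivation:
Computing P^4 by repeated multiplication:
P^1 =
  s_1: [1/15, 1/15, 3/5, 4/15]
  s_2: [1/3, 4/15, 1/5, 1/5]
  s_3: [1/15, 1/5, 1/5, 8/15]
  s_4: [2/15, 2/5, 2/15, 1/3]
P^2 =
  s_1: [23/225, 56/225, 47/225, 11/25]
  s_2: [34/225, 16/75, 8/25, 71/225]
  s_3: [7/45, 14/45, 43/225, 77/225]
  s_4: [44/225, 62/225, 52/225, 67/225]
P^3 =
  s_1: [548/3375, 982/3375, 238/1125, 377/1125]
  s_2: [488/3375, 868/3375, 808/3375, 1211/3375]
  s_3: [194/1125, 302/1125, 808/3375, 1079/3375]
  s_4: [4/25, 34/135, 872/3375, 371/1125]
P^4 =
  s_1: [8434/50625, 4468/16875, 4094/16875, 3301/10125]
  s_2: [2686/16875, 182/675, 11842/50625, 683/2025]
  s_3: [8078/50625, 1456/5625, 12538/50625, 1127/3375]
  s_4: [7888/50625, 13234/50625, 4084/16875, 17251/50625]

(P^4)[s_3 -> s_3] = 12538/50625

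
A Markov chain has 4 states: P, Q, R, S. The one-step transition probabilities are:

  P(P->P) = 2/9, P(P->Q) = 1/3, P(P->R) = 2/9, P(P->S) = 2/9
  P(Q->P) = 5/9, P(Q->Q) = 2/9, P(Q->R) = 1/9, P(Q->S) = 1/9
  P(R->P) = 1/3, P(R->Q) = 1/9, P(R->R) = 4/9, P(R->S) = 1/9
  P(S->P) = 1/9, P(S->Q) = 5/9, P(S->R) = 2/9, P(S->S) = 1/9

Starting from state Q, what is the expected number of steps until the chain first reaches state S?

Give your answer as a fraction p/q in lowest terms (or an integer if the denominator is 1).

Answer: 111/17

Derivation:
Let h_i = expected steps to first reach S from state i.
Boundary: h_S = 0.
First-step equations for the other states:
  h_P = 1 + 2/9*h_P + 1/3*h_Q + 2/9*h_R + 2/9*h_S
  h_Q = 1 + 5/9*h_P + 2/9*h_Q + 1/9*h_R + 1/9*h_S
  h_R = 1 + 1/3*h_P + 1/9*h_Q + 4/9*h_R + 1/9*h_S

Substituting h_S = 0 and rearranging gives the linear system (I - Q) h = 1:
  [7/9, -1/3, -2/9] . (h_P, h_Q, h_R) = 1
  [-5/9, 7/9, -1/9] . (h_P, h_Q, h_R) = 1
  [-1/3, -1/9, 5/9] . (h_P, h_Q, h_R) = 1

Solving yields:
  h_P = 6
  h_Q = 111/17
  h_R = 114/17

Starting state is Q, so the expected hitting time is h_Q = 111/17.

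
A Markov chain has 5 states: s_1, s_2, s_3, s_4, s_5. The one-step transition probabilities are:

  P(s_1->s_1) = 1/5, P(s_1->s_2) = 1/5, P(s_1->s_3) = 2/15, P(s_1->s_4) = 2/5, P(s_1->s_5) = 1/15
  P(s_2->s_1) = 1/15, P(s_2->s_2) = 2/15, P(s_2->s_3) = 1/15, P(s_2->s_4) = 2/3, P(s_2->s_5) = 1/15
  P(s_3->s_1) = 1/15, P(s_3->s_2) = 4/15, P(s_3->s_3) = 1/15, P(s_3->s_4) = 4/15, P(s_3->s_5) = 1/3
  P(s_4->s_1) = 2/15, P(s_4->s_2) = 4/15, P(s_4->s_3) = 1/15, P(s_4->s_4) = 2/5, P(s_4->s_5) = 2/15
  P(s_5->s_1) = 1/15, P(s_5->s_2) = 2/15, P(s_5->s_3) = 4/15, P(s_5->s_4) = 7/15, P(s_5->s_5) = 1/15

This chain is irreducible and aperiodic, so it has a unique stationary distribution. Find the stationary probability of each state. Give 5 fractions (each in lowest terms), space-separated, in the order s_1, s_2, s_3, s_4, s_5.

The stationary distribution satisfies pi = pi * P, i.e.:
  pi_s_1 = 1/5*pi_s_1 + 1/15*pi_s_2 + 1/15*pi_s_3 + 2/15*pi_s_4 + 1/15*pi_s_5
  pi_s_2 = 1/5*pi_s_1 + 2/15*pi_s_2 + 4/15*pi_s_3 + 4/15*pi_s_4 + 2/15*pi_s_5
  pi_s_3 = 2/15*pi_s_1 + 1/15*pi_s_2 + 1/15*pi_s_3 + 1/15*pi_s_4 + 4/15*pi_s_5
  pi_s_4 = 2/5*pi_s_1 + 2/3*pi_s_2 + 4/15*pi_s_3 + 2/5*pi_s_4 + 7/15*pi_s_5
  pi_s_5 = 1/15*pi_s_1 + 1/15*pi_s_2 + 1/3*pi_s_3 + 2/15*pi_s_4 + 1/15*pi_s_5
with normalization: pi_s_1 + pi_s_2 + pi_s_3 + pi_s_4 + pi_s_5 = 1.

Using the first 4 balance equations plus normalization, the linear system A*pi = b is:
  [-4/5, 1/15, 1/15, 2/15, 1/15] . pi = 0
  [1/5, -13/15, 4/15, 4/15, 2/15] . pi = 0
  [2/15, 1/15, -14/15, 1/15, 4/15] . pi = 0
  [2/5, 2/3, 4/15, -3/5, 7/15] . pi = 0
  [1, 1, 1, 1, 1] . pi = 1

Solving yields:
  pi_s_1 = 2025/18128
  pi_s_2 = 11651/54384
  pi_s_3 = 895/9064
  pi_s_4 = 8197/18128
  pi_s_5 = 6697/54384

Verification (pi * P):
  2025/18128*1/5 + 11651/54384*1/15 + 895/9064*1/15 + 8197/18128*2/15 + 6697/54384*1/15 = 2025/18128 = pi_s_1  (ok)
  2025/18128*1/5 + 11651/54384*2/15 + 895/9064*4/15 + 8197/18128*4/15 + 6697/54384*2/15 = 11651/54384 = pi_s_2  (ok)
  2025/18128*2/15 + 11651/54384*1/15 + 895/9064*1/15 + 8197/18128*1/15 + 6697/54384*4/15 = 895/9064 = pi_s_3  (ok)
  2025/18128*2/5 + 11651/54384*2/3 + 895/9064*4/15 + 8197/18128*2/5 + 6697/54384*7/15 = 8197/18128 = pi_s_4  (ok)
  2025/18128*1/15 + 11651/54384*1/15 + 895/9064*1/3 + 8197/18128*2/15 + 6697/54384*1/15 = 6697/54384 = pi_s_5  (ok)

Answer: 2025/18128 11651/54384 895/9064 8197/18128 6697/54384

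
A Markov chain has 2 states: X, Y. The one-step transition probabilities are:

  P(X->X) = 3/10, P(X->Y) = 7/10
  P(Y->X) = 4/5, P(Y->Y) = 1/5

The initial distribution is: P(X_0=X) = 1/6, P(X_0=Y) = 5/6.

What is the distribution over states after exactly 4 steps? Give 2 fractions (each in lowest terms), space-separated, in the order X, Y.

Propagating the distribution step by step (d_{t+1} = d_t * P):
d_0 = (X=1/6, Y=5/6)
  d_1[X] = 1/6*3/10 + 5/6*4/5 = 43/60
  d_1[Y] = 1/6*7/10 + 5/6*1/5 = 17/60
d_1 = (X=43/60, Y=17/60)
  d_2[X] = 43/60*3/10 + 17/60*4/5 = 53/120
  d_2[Y] = 43/60*7/10 + 17/60*1/5 = 67/120
d_2 = (X=53/120, Y=67/120)
  d_3[X] = 53/120*3/10 + 67/120*4/5 = 139/240
  d_3[Y] = 53/120*7/10 + 67/120*1/5 = 101/240
d_3 = (X=139/240, Y=101/240)
  d_4[X] = 139/240*3/10 + 101/240*4/5 = 49/96
  d_4[Y] = 139/240*7/10 + 101/240*1/5 = 47/96
d_4 = (X=49/96, Y=47/96)

Answer: 49/96 47/96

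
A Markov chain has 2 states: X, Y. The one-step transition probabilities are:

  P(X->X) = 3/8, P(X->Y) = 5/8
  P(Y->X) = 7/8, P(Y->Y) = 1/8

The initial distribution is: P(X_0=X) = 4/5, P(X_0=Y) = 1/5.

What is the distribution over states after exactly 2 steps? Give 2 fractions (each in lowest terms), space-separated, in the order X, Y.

Answer: 51/80 29/80

Derivation:
Propagating the distribution step by step (d_{t+1} = d_t * P):
d_0 = (X=4/5, Y=1/5)
  d_1[X] = 4/5*3/8 + 1/5*7/8 = 19/40
  d_1[Y] = 4/5*5/8 + 1/5*1/8 = 21/40
d_1 = (X=19/40, Y=21/40)
  d_2[X] = 19/40*3/8 + 21/40*7/8 = 51/80
  d_2[Y] = 19/40*5/8 + 21/40*1/8 = 29/80
d_2 = (X=51/80, Y=29/80)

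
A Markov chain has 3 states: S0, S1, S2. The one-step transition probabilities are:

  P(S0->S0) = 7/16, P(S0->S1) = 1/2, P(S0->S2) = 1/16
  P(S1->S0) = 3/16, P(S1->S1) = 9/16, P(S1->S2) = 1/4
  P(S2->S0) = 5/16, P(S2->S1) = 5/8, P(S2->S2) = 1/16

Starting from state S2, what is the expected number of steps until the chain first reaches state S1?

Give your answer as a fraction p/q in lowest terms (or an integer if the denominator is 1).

Answer: 112/65

Derivation:
Let h_i = expected steps to first reach S1 from state i.
Boundary: h_S1 = 0.
First-step equations for the other states:
  h_S0 = 1 + 7/16*h_S0 + 1/2*h_S1 + 1/16*h_S2
  h_S2 = 1 + 5/16*h_S0 + 5/8*h_S1 + 1/16*h_S2

Substituting h_S1 = 0 and rearranging gives the linear system (I - Q) h = 1:
  [9/16, -1/16] . (h_S0, h_S2) = 1
  [-5/16, 15/16] . (h_S0, h_S2) = 1

Solving yields:
  h_S0 = 128/65
  h_S2 = 112/65

Starting state is S2, so the expected hitting time is h_S2 = 112/65.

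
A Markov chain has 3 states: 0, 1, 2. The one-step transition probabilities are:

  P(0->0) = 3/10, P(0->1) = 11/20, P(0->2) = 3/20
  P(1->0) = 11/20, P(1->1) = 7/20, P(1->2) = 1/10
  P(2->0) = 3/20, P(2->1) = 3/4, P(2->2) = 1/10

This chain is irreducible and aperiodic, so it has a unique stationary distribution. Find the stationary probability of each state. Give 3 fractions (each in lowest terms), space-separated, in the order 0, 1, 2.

The stationary distribution satisfies pi = pi * P, i.e.:
  pi_0 = 3/10*pi_0 + 11/20*pi_1 + 3/20*pi_2
  pi_1 = 11/20*pi_0 + 7/20*pi_1 + 3/4*pi_2
  pi_2 = 3/20*pi_0 + 1/10*pi_1 + 1/10*pi_2
with normalization: pi_0 + pi_1 + pi_2 = 1.

Using the first 2 balance equations plus normalization, the linear system A*pi = b is:
  [-7/10, 11/20, 3/20] . pi = 0
  [11/20, -13/20, 3/4] . pi = 0
  [1, 1, 1] . pi = 1

Solving yields:
  pi_0 = 51/127
  pi_1 = 243/508
  pi_2 = 61/508

Verification (pi * P):
  51/127*3/10 + 243/508*11/20 + 61/508*3/20 = 51/127 = pi_0  (ok)
  51/127*11/20 + 243/508*7/20 + 61/508*3/4 = 243/508 = pi_1  (ok)
  51/127*3/20 + 243/508*1/10 + 61/508*1/10 = 61/508 = pi_2  (ok)

Answer: 51/127 243/508 61/508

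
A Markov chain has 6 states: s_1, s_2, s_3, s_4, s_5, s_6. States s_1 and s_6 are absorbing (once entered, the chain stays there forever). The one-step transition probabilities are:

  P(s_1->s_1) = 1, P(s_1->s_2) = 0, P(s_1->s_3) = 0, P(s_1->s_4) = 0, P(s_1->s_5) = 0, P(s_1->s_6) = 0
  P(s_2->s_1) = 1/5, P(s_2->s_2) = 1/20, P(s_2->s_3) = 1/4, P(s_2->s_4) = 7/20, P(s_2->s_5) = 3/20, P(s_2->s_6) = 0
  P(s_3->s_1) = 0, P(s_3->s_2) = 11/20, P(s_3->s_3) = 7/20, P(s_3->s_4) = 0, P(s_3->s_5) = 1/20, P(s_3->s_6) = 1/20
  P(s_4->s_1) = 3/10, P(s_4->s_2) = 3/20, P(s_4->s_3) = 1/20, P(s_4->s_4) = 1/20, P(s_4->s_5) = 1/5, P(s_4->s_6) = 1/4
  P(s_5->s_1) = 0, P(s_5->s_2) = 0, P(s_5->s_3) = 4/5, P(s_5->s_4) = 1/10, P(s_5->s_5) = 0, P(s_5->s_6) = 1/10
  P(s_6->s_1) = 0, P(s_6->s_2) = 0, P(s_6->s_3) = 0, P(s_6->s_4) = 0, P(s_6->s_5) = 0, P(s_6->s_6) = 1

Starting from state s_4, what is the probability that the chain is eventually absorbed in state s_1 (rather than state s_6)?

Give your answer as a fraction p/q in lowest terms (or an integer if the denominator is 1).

Answer: 1028/1819

Derivation:
Let a_i = P(absorbed in s_1 | start in state i).
Boundary conditions: a_s_1 = 1, a_s_6 = 0.
For each transient state i, a_i = sum_j P(i->j) * a_j:
  a_s_2 = 1/5*a_s_1 + 1/20*a_s_2 + 1/4*a_s_3 + 7/20*a_s_4 + 3/20*a_s_5 + 0*a_s_6
  a_s_3 = 0*a_s_1 + 11/20*a_s_2 + 7/20*a_s_3 + 0*a_s_4 + 1/20*a_s_5 + 1/20*a_s_6
  a_s_4 = 3/10*a_s_1 + 3/20*a_s_2 + 1/20*a_s_3 + 1/20*a_s_4 + 1/5*a_s_5 + 1/4*a_s_6
  a_s_5 = 0*a_s_1 + 0*a_s_2 + 4/5*a_s_3 + 1/10*a_s_4 + 0*a_s_5 + 1/10*a_s_6

Substituting a_s_1 = 1 and a_s_6 = 0, rearrange to (I - Q) a = r where r[i] = P(i -> s_1):
  [19/20, -1/4, -7/20, -3/20] . (a_s_2, a_s_3, a_s_4, a_s_5) = 1/5
  [-11/20, 13/20, 0, -1/20] . (a_s_2, a_s_3, a_s_4, a_s_5) = 0
  [-3/20, -1/20, 19/20, -1/5] . (a_s_2, a_s_3, a_s_4, a_s_5) = 3/10
  [0, -4/5, -1/10, 1] . (a_s_2, a_s_3, a_s_4, a_s_5) = 0

Solving yields:
  a_s_2 = 1204/1819
  a_s_3 = 1094/1819
  a_s_4 = 1028/1819
  a_s_5 = 978/1819

Starting state is s_4, so the absorption probability is a_s_4 = 1028/1819.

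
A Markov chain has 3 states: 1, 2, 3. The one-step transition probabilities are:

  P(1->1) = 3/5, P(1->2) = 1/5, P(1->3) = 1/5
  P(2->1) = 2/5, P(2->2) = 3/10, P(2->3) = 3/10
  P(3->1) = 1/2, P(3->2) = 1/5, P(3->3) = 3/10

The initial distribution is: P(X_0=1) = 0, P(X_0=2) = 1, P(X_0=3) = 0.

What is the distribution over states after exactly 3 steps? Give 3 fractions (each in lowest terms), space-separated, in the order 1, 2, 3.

Answer: 66/125 223/1000 249/1000

Derivation:
Propagating the distribution step by step (d_{t+1} = d_t * P):
d_0 = (1=0, 2=1, 3=0)
  d_1[1] = 0*3/5 + 1*2/5 + 0*1/2 = 2/5
  d_1[2] = 0*1/5 + 1*3/10 + 0*1/5 = 3/10
  d_1[3] = 0*1/5 + 1*3/10 + 0*3/10 = 3/10
d_1 = (1=2/5, 2=3/10, 3=3/10)
  d_2[1] = 2/5*3/5 + 3/10*2/5 + 3/10*1/2 = 51/100
  d_2[2] = 2/5*1/5 + 3/10*3/10 + 3/10*1/5 = 23/100
  d_2[3] = 2/5*1/5 + 3/10*3/10 + 3/10*3/10 = 13/50
d_2 = (1=51/100, 2=23/100, 3=13/50)
  d_3[1] = 51/100*3/5 + 23/100*2/5 + 13/50*1/2 = 66/125
  d_3[2] = 51/100*1/5 + 23/100*3/10 + 13/50*1/5 = 223/1000
  d_3[3] = 51/100*1/5 + 23/100*3/10 + 13/50*3/10 = 249/1000
d_3 = (1=66/125, 2=223/1000, 3=249/1000)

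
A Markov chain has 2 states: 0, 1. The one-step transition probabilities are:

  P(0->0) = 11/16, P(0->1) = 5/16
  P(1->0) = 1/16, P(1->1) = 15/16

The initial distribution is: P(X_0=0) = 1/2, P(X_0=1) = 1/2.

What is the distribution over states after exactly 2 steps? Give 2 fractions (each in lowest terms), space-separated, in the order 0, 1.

Answer: 19/64 45/64

Derivation:
Propagating the distribution step by step (d_{t+1} = d_t * P):
d_0 = (0=1/2, 1=1/2)
  d_1[0] = 1/2*11/16 + 1/2*1/16 = 3/8
  d_1[1] = 1/2*5/16 + 1/2*15/16 = 5/8
d_1 = (0=3/8, 1=5/8)
  d_2[0] = 3/8*11/16 + 5/8*1/16 = 19/64
  d_2[1] = 3/8*5/16 + 5/8*15/16 = 45/64
d_2 = (0=19/64, 1=45/64)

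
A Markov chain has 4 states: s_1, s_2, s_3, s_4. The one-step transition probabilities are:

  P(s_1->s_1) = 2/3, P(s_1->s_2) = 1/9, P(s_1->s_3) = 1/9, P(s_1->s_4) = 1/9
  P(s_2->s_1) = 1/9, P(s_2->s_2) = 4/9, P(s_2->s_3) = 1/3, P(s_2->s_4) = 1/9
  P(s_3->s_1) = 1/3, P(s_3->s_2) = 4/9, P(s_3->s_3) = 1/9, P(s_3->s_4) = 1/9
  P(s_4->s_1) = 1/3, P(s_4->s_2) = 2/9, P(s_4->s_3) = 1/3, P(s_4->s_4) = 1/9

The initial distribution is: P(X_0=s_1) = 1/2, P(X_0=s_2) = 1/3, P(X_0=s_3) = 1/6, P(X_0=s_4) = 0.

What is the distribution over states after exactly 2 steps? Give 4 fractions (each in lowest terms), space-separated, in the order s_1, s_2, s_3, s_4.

Propagating the distribution step by step (d_{t+1} = d_t * P):
d_0 = (s_1=1/2, s_2=1/3, s_3=1/6, s_4=0)
  d_1[s_1] = 1/2*2/3 + 1/3*1/9 + 1/6*1/3 + 0*1/3 = 23/54
  d_1[s_2] = 1/2*1/9 + 1/3*4/9 + 1/6*4/9 + 0*2/9 = 5/18
  d_1[s_3] = 1/2*1/9 + 1/3*1/3 + 1/6*1/9 + 0*1/3 = 5/27
  d_1[s_4] = 1/2*1/9 + 1/3*1/9 + 1/6*1/9 + 0*1/9 = 1/9
d_1 = (s_1=23/54, s_2=5/18, s_3=5/27, s_4=1/9)
  d_2[s_1] = 23/54*2/3 + 5/18*1/9 + 5/27*1/3 + 1/9*1/3 = 67/162
  d_2[s_2] = 23/54*1/9 + 5/18*4/9 + 5/27*4/9 + 1/9*2/9 = 5/18
  d_2[s_3] = 23/54*1/9 + 5/18*1/3 + 5/27*1/9 + 1/9*1/3 = 16/81
  d_2[s_4] = 23/54*1/9 + 5/18*1/9 + 5/27*1/9 + 1/9*1/9 = 1/9
d_2 = (s_1=67/162, s_2=5/18, s_3=16/81, s_4=1/9)

Answer: 67/162 5/18 16/81 1/9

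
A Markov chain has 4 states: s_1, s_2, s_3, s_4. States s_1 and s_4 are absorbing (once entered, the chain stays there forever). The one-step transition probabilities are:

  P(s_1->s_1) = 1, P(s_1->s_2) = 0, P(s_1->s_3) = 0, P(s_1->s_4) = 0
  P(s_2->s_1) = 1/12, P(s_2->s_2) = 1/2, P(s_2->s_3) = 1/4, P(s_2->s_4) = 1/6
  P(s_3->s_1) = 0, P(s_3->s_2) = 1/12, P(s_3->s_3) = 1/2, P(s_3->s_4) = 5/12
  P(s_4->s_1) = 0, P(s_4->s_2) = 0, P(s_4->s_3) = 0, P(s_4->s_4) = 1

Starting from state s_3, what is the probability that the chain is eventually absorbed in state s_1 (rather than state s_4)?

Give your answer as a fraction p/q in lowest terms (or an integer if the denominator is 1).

Answer: 1/33

Derivation:
Let a_i = P(absorbed in s_1 | start in state i).
Boundary conditions: a_s_1 = 1, a_s_4 = 0.
For each transient state i, a_i = sum_j P(i->j) * a_j:
  a_s_2 = 1/12*a_s_1 + 1/2*a_s_2 + 1/4*a_s_3 + 1/6*a_s_4
  a_s_3 = 0*a_s_1 + 1/12*a_s_2 + 1/2*a_s_3 + 5/12*a_s_4

Substituting a_s_1 = 1 and a_s_4 = 0, rearrange to (I - Q) a = r where r[i] = P(i -> s_1):
  [1/2, -1/4] . (a_s_2, a_s_3) = 1/12
  [-1/12, 1/2] . (a_s_2, a_s_3) = 0

Solving yields:
  a_s_2 = 2/11
  a_s_3 = 1/33

Starting state is s_3, so the absorption probability is a_s_3 = 1/33.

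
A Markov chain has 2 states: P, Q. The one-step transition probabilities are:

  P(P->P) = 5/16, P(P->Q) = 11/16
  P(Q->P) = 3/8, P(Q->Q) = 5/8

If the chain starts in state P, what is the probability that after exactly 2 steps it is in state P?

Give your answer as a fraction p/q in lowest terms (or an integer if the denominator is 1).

Computing P^2 by repeated multiplication:
P^1 =
  P: [5/16, 11/16]
  Q: [3/8, 5/8]
P^2 =
  P: [91/256, 165/256]
  Q: [45/128, 83/128]

(P^2)[P -> P] = 91/256

Answer: 91/256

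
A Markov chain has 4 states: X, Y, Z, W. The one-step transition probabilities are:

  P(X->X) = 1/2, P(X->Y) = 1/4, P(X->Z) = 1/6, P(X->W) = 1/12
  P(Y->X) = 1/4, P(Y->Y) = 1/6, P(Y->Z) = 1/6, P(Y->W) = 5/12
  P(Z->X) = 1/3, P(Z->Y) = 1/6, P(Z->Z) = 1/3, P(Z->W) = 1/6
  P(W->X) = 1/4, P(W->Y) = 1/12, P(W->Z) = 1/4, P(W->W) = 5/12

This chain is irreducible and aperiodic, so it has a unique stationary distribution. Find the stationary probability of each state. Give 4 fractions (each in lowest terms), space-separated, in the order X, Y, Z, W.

The stationary distribution satisfies pi = pi * P, i.e.:
  pi_X = 1/2*pi_X + 1/4*pi_Y + 1/3*pi_Z + 1/4*pi_W
  pi_Y = 1/4*pi_X + 1/6*pi_Y + 1/6*pi_Z + 1/12*pi_W
  pi_Z = 1/6*pi_X + 1/6*pi_Y + 1/3*pi_Z + 1/4*pi_W
  pi_W = 1/12*pi_X + 5/12*pi_Y + 1/6*pi_Z + 5/12*pi_W
with normalization: pi_X + pi_Y + pi_Z + pi_W = 1.

Using the first 3 balance equations plus normalization, the linear system A*pi = b is:
  [-1/2, 1/4, 1/3, 1/4] . pi = 0
  [1/4, -5/6, 1/6, 1/12] . pi = 0
  [1/6, 1/6, -2/3, 1/4] . pi = 0
  [1, 1, 1, 1] . pi = 1

Solving yields:
  pi_X = 398/1111
  pi_Y = 196/1111
  pi_Z = 249/1111
  pi_W = 268/1111

Verification (pi * P):
  398/1111*1/2 + 196/1111*1/4 + 249/1111*1/3 + 268/1111*1/4 = 398/1111 = pi_X  (ok)
  398/1111*1/4 + 196/1111*1/6 + 249/1111*1/6 + 268/1111*1/12 = 196/1111 = pi_Y  (ok)
  398/1111*1/6 + 196/1111*1/6 + 249/1111*1/3 + 268/1111*1/4 = 249/1111 = pi_Z  (ok)
  398/1111*1/12 + 196/1111*5/12 + 249/1111*1/6 + 268/1111*5/12 = 268/1111 = pi_W  (ok)

Answer: 398/1111 196/1111 249/1111 268/1111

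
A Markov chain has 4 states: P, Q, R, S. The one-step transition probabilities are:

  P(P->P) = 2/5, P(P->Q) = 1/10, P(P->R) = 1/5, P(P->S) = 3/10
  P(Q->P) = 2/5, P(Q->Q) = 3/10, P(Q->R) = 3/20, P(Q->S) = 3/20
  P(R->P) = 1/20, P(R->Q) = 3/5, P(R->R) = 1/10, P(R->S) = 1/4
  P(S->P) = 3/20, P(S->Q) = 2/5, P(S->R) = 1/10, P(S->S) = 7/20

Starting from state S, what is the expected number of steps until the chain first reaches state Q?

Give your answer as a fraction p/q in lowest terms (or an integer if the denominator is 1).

Answer: 19/7

Derivation:
Let h_i = expected steps to first reach Q from state i.
Boundary: h_Q = 0.
First-step equations for the other states:
  h_P = 1 + 2/5*h_P + 1/10*h_Q + 1/5*h_R + 3/10*h_S
  h_R = 1 + 1/20*h_P + 3/5*h_Q + 1/10*h_R + 1/4*h_S
  h_S = 1 + 3/20*h_P + 2/5*h_Q + 1/10*h_R + 7/20*h_S

Substituting h_Q = 0 and rearranging gives the linear system (I - Q) h = 1:
  [3/5, -1/5, -3/10] . (h_P, h_R, h_S) = 1
  [-1/20, 9/10, -1/4] . (h_P, h_R, h_S) = 1
  [-3/20, -1/10, 13/20] . (h_P, h_R, h_S) = 1

Solving yields:
  h_P = 26/7
  h_R = 29/14
  h_S = 19/7

Starting state is S, so the expected hitting time is h_S = 19/7.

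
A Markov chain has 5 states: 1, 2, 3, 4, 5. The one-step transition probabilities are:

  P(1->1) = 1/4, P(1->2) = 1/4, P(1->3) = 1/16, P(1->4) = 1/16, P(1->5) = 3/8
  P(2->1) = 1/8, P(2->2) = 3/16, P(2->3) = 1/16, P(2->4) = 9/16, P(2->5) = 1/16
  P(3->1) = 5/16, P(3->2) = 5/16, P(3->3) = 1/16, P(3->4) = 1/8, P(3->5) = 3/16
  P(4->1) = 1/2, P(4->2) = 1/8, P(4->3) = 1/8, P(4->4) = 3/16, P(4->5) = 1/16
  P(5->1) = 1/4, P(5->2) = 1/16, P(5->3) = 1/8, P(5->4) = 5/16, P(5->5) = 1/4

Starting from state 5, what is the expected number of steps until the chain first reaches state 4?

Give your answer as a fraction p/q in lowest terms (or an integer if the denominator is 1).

Let h_i = expected steps to first reach 4 from state i.
Boundary: h_4 = 0.
First-step equations for the other states:
  h_1 = 1 + 1/4*h_1 + 1/4*h_2 + 1/16*h_3 + 1/16*h_4 + 3/8*h_5
  h_2 = 1 + 1/8*h_1 + 3/16*h_2 + 1/16*h_3 + 9/16*h_4 + 1/16*h_5
  h_3 = 1 + 5/16*h_1 + 5/16*h_2 + 1/16*h_3 + 1/8*h_4 + 3/16*h_5
  h_5 = 1 + 1/4*h_1 + 1/16*h_2 + 1/8*h_3 + 5/16*h_4 + 1/4*h_5

Substituting h_4 = 0 and rearranging gives the linear system (I - Q) h = 1:
  [3/4, -1/4, -1/16, -3/8] . (h_1, h_2, h_3, h_5) = 1
  [-1/8, 13/16, -1/16, -1/16] . (h_1, h_2, h_3, h_5) = 1
  [-5/16, -5/16, 15/16, -3/16] . (h_1, h_2, h_3, h_5) = 1
  [-1/4, -1/16, -1/8, 3/4] . (h_1, h_2, h_3, h_5) = 1

Solving yields:
  h_1 = 75392/17381
  h_2 = 6192/2483
  h_3 = 70864/17381
  h_5 = 9104/2483

Starting state is 5, so the expected hitting time is h_5 = 9104/2483.

Answer: 9104/2483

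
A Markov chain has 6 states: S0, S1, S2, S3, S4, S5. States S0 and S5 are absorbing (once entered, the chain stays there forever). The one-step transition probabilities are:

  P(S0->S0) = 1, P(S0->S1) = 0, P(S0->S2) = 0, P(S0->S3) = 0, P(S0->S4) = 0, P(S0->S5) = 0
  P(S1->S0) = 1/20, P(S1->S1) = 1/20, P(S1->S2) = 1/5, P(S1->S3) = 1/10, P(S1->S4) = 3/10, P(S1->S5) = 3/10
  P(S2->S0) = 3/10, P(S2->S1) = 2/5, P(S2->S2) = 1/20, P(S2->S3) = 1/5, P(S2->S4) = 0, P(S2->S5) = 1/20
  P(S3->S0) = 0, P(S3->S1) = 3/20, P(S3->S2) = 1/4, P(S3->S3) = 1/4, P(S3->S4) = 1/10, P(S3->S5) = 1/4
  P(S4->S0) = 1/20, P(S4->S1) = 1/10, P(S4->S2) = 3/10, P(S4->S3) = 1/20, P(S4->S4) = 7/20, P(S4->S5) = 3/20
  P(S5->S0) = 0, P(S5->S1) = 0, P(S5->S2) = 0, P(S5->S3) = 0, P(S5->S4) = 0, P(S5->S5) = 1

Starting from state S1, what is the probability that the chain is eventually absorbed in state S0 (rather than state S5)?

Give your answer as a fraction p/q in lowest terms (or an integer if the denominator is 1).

Answer: 14033/45577

Derivation:
Let a_i = P(absorbed in S0 | start in state i).
Boundary conditions: a_S0 = 1, a_S5 = 0.
For each transient state i, a_i = sum_j P(i->j) * a_j:
  a_S1 = 1/20*a_S0 + 1/20*a_S1 + 1/5*a_S2 + 1/10*a_S3 + 3/10*a_S4 + 3/10*a_S5
  a_S2 = 3/10*a_S0 + 2/5*a_S1 + 1/20*a_S2 + 1/5*a_S3 + 0*a_S4 + 1/20*a_S5
  a_S3 = 0*a_S0 + 3/20*a_S1 + 1/4*a_S2 + 1/4*a_S3 + 1/10*a_S4 + 1/4*a_S5
  a_S4 = 1/20*a_S0 + 1/10*a_S1 + 3/10*a_S2 + 1/20*a_S3 + 7/20*a_S4 + 3/20*a_S5

Substituting a_S0 = 1 and a_S5 = 0, rearrange to (I - Q) a = r where r[i] = P(i -> S0):
  [19/20, -1/5, -1/10, -3/10] . (a_S1, a_S2, a_S3, a_S4) = 1/20
  [-2/5, 19/20, -1/5, 0] . (a_S1, a_S2, a_S3, a_S4) = 3/10
  [-3/20, -1/4, 3/4, -1/10] . (a_S1, a_S2, a_S3, a_S4) = 0
  [-1/10, -3/10, -1/20, 13/20] . (a_S1, a_S2, a_S3, a_S4) = 1/20

Solving yields:
  a_S1 = 14033/45577
  a_S2 = 22990/45577
  a_S3 = 12771/45577
  a_S4 = 17258/45577

Starting state is S1, so the absorption probability is a_S1 = 14033/45577.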